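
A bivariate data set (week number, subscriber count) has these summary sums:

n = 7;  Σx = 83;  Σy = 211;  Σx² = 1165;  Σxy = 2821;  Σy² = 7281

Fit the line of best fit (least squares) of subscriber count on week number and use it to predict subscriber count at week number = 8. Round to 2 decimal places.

Sxx = Σx² − (Σx)²/n = 1165 − 984.142857 = 180.857143
Sxy = Σxy − (Σx)(Σy)/n = 2821 − 2501.857143 = 319.142857
b = Sxy/Sxx = 319.142857/180.857143 = 1.764613
a = ȳ − b·x̄ = 30.142857 − 1.764613·11.857143 = 9.219589
ŷ(8) = a + b·8 = 9.219589 + 1.764613·8 = 23.336493

23.34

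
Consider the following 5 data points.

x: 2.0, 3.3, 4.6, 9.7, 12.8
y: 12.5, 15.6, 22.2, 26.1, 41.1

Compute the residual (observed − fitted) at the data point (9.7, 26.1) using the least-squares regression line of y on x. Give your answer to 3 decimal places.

-4.928

n = 5, Σx = 32.4, Σy = 117.5, Σxy = 957.85, Σx² = 293.98
Sxx = Σx² − (Σx)²/n = 293.98 − 209.952 = 84.028
Sxy = Σxy − (Σx)(Σy)/n = 957.85 − 761.4 = 196.45
b = Sxy/Sxx = 196.45/84.028 = 2.337911
a = ȳ − b·x̄ = 23.5 − 2.337911·6.48 = 8.350336
ŷ(9.7) = 8.350336 + 2.337911·9.7 = 31.028074
residual = y − ŷ = 26.1 − 31.028074 = -4.928074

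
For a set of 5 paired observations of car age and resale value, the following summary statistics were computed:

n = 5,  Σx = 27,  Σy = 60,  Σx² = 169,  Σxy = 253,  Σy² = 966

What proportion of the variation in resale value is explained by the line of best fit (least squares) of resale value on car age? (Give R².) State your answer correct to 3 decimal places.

Sxx = Σx² − (Σx)²/n = 169 − 145.8 = 23.2
Sxy = Σxy − (Σx)(Σy)/n = 253 − 324 = -71
Syy = Σy² − (Σy)²/n = 966 − 720 = 246
R² = Sxy²/(Sxx·Syy) = (-71)²/(23.2·246) = 0.883270

0.883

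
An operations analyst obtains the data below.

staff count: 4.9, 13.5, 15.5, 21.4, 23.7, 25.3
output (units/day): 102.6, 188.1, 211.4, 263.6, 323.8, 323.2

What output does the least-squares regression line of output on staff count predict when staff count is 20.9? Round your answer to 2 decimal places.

274.48

n = 6, Σx = 104.3, Σy = 1412.7, Σxy = 27810.85, Σx² = 2106.25
Sxx = Σx² − (Σx)²/n = 2106.25 − 1813.081667 = 293.168333
Sxy = Σxy − (Σx)(Σy)/n = 27810.85 − 24557.435 = 3253.415
b = Sxy/Sxx = 3253.415/293.168333 = 11.097430
a = ȳ − b·x̄ = 235.45 − 11.097430·17.383333 = 42.539679
ŷ(20.9) = a + b·20.9 = 42.539679 + 11.097430·20.9 = 274.475961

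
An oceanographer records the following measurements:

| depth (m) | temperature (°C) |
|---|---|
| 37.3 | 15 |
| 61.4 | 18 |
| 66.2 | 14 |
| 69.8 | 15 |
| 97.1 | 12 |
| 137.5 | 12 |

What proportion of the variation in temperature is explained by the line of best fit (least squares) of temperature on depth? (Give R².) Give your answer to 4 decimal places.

0.4866

n = 6, Σx = 469.3, Σy = 86, Σxy = 6453.7, Σx² = 42750.39, Σy² = 1258
Sxx = Σx² − (Σx)²/n = 42750.39 − 36707.081667 = 6043.308333
Sxy = Σxy − (Σx)(Σy)/n = 6453.7 − 6726.633333 = -272.933333
Syy = Σy² − (Σy)²/n = 1258 − 1232.666667 = 25.333333
R² = Sxy²/(Sxx·Syy) = (-272.933333)²/(6043.308333·25.333333) = 0.486571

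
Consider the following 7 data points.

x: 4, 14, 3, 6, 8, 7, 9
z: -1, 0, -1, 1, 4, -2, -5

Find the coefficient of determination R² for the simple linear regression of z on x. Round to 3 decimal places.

n = 7, Σx = 51, Σy = -4, Σxy = -28, Σx² = 451, Σy² = 48
Sxx = Σx² − (Σx)²/n = 451 − 371.571429 = 79.428571
Sxy = Σxy − (Σx)(Σy)/n = -28 − (-29.142857) = 1.142857
Syy = Σy² − (Σy)²/n = 48 − 2.285714 = 45.714286
R² = Sxy²/(Sxx·Syy) = (1.142857)²/(79.428571·45.714286) = 0.000360

0.000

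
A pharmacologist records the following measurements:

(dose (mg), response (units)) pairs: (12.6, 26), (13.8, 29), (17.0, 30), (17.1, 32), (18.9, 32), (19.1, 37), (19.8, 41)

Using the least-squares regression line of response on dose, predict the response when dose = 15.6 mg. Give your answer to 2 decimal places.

n = 7, Σx = 118.3, Σy = 227, Σxy = 3908.3, Σx² = 2044.67
Sxx = Σx² − (Σx)²/n = 2044.67 − 1999.27 = 45.4
Sxy = Σxy − (Σx)(Σy)/n = 3908.3 − 3836.3 = 72
b = Sxy/Sxx = 72/45.4 = 1.585903
a = ȳ − b·x̄ = 32.428571 − 1.585903·16.9 = 5.626809
ŷ(15.6) = a + b·15.6 = 5.626809 + 1.585903·15.6 = 30.366897

30.37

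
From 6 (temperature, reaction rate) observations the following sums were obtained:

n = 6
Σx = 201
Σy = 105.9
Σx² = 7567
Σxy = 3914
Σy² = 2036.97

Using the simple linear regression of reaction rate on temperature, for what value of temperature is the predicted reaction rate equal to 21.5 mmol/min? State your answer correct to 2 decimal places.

Sxx = Σx² − (Σx)²/n = 7567 − 6733.5 = 833.5
Sxy = Σxy − (Σx)(Σy)/n = 3914 − 3547.65 = 366.35
b = Sxy/Sxx = 366.35/833.5 = 0.439532
a = ȳ − b·x̄ = 17.65 − 0.439532·33.5 = 2.925675
Set a + b·x = 21.5: x = (21.5 − 2.925675) / 0.439532 = 42.259315

42.26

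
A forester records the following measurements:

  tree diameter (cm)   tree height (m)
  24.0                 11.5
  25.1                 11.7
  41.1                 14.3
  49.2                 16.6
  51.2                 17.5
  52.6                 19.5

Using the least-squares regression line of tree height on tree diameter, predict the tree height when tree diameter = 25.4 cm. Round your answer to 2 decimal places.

n = 6, Σx = 243.2, Σy = 91.1, Σxy = 3895.82, Σx² = 10704.06
Sxx = Σx² − (Σx)²/n = 10704.06 − 9857.706667 = 846.353333
Sxy = Σxy − (Σx)(Σy)/n = 3895.82 − 3692.586667 = 203.233333
b = Sxy/Sxx = 203.233333/846.353333 = 0.240128
a = ȳ − b·x̄ = 15.183333 − 0.240128·40.533333 = 5.450135
ŷ(25.4) = a + b·25.4 = 5.450135 + 0.240128·25.4 = 11.549393

11.55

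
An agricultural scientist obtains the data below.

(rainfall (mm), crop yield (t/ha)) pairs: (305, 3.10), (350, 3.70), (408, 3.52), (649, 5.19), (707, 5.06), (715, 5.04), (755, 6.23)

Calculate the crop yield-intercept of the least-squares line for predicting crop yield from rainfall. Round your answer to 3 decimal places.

n = 7, Σx = 3889, Σy = 31.84, Σxy = 18929.64, Σx² = 2384289
Sxx = Σx² − (Σx)²/n = 2384289 − 2160617.285714 = 223671.714286
Sxy = Σxy − (Σx)(Σy)/n = 18929.64 − 17689.394286 = 1240.245714
b = Sxy/Sxx = 1240.245714/223671.714286 = 0.005545
a = ȳ − b·x̄ = 4.548571 − 0.005545·555.571429 = 1.467962

1.468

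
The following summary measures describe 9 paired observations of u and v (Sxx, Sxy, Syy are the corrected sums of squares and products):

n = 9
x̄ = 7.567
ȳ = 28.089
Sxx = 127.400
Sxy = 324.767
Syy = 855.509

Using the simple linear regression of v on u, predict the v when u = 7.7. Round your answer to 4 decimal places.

28.4280

b = Sxy/Sxx = 324.767/127.4 = 2.549192
a = ȳ − b·x̄ = 28.089 − 2.549192·7.567 = 8.799268
ŷ(7.7) = a + b·7.7 = 8.799268 + 2.549192·7.7 = 28.428042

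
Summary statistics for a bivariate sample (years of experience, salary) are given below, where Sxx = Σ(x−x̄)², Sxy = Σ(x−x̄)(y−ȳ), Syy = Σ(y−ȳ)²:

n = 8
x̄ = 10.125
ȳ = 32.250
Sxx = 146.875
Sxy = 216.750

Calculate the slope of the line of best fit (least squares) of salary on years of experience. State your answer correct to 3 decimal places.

b = Sxy/Sxx = 216.75/146.875 = 1.475745

1.476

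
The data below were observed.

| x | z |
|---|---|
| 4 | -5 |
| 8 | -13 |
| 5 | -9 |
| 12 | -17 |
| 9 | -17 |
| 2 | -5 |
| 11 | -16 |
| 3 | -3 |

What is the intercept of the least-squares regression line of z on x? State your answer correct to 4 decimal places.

-0.6357

n = 8, Σx = 54, Σy = -85, Σxy = -721, Σx² = 464
Sxx = Σx² − (Σx)²/n = 464 − 364.5 = 99.5
Sxy = Σxy − (Σx)(Σy)/n = -721 − (-573.75) = -147.25
b = Sxy/Sxx = -147.25/99.5 = -1.479899
a = ȳ − b·x̄ = -10.625 − (-1.479899)·6.75 = -0.635678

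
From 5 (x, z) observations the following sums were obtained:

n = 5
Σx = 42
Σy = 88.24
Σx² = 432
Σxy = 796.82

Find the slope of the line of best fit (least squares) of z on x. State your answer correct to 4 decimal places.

Sxx = Σx² − (Σx)²/n = 432 − 352.8 = 79.2
Sxy = Σxy − (Σx)(Σy)/n = 796.82 − 741.216 = 55.604
b = Sxy/Sxx = 55.604/79.2 = 0.702071

0.7021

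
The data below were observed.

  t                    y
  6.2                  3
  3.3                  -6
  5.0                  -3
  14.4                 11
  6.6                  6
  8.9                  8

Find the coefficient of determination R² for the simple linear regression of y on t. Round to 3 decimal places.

n = 6, Σx = 44.4, Σy = 19, Σxy = 253, Σx² = 404.46, Σy² = 275
Sxx = Σx² − (Σx)²/n = 404.46 − 328.56 = 75.9
Sxy = Σxy − (Σx)(Σy)/n = 253 − 140.6 = 112.4
Syy = Σy² − (Σy)²/n = 275 − 60.166667 = 214.833333
R² = Sxy²/(Sxx·Syy) = (112.4)²/(75.9·214.833333) = 0.774799

0.775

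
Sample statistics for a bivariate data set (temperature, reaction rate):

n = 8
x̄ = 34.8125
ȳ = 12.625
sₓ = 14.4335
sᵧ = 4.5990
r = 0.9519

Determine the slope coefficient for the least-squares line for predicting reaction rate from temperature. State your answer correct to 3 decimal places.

b = r · sᵧ/sₓ = 0.9519 · 4.599/14.4335 = 0.303307

0.303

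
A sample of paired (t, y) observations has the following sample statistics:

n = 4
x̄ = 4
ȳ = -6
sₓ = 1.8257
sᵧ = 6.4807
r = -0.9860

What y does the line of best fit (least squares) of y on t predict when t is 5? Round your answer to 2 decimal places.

b = r · sᵧ/sₓ = -0.986 · 6.4807/1.8257 = -3.500011
a = ȳ − b·x̄ = -6 − (-3.500011)·4 = 8.000044
ŷ(5) = a + b·5 = 8.000044 + (-3.500011)·5 = -9.500011

-9.50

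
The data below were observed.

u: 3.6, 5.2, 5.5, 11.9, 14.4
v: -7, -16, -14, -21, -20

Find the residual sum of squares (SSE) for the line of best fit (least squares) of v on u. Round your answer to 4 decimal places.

n = 5, Σx = 40.6, Σy = -78, Σxy = -723.3, Σx² = 419.22, Σy² = 1342
Sxx = Σx² − (Σx)²/n = 419.22 − 329.672 = 89.548
Sxy = Σxy − (Σx)(Σy)/n = -723.3 − (-633.36) = -89.94
Syy = Σy² − (Σy)²/n = 1342 − 1216.8 = 125.2
b = Sxy/Sxx = -89.94/89.548 = -1.004378
SSE = Syy − b·Sxy = 125.2 − (-1.004378)·(-89.94) = 34.866284

34.8663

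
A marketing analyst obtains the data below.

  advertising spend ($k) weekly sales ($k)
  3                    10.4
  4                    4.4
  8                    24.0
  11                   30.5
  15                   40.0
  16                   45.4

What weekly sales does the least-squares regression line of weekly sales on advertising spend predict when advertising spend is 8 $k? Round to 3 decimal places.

n = 6, Σx = 57, Σy = 154.7, Σxy = 1902.7, Σx² = 691
Sxx = Σx² − (Σx)²/n = 691 − 541.5 = 149.5
Sxy = Σxy − (Σx)(Σy)/n = 1902.7 − 1469.65 = 433.05
b = Sxy/Sxx = 433.05/149.5 = 2.896656
a = ȳ − b·x̄ = 25.783333 − 2.896656·9.5 = -1.734894
ŷ(8) = a + b·8 = -1.734894 + 2.896656·8 = 21.438350

21.438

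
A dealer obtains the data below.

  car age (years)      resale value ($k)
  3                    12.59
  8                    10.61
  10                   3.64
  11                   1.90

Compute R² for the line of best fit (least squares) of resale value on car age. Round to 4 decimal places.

n = 4, Σx = 32, Σy = 28.74, Σxy = 179.95, Σx² = 294, Σy² = 287.9398
Sxx = Σx² − (Σx)²/n = 294 − 256 = 38
Sxy = Σxy − (Σx)(Σy)/n = 179.95 − 229.92 = -49.97
Syy = Σy² − (Σy)²/n = 287.9398 − 206.4969 = 81.4429
R² = Sxy²/(Sxx·Syy) = (-49.97)²/(38·81.4429) = 0.806830

0.8068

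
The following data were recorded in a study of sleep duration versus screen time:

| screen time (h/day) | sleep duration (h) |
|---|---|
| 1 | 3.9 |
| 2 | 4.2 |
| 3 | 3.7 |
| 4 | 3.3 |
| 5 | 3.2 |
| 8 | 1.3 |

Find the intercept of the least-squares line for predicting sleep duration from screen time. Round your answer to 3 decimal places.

4.775

n = 6, Σx = 23, Σy = 19.6, Σxy = 63, Σx² = 119
Sxx = Σx² − (Σx)²/n = 119 − 88.166667 = 30.833333
Sxy = Σxy − (Σx)(Σy)/n = 63 − 75.133333 = -12.133333
b = Sxy/Sxx = -12.133333/30.833333 = -0.393514
a = ȳ − b·x̄ = 3.266667 − (-0.393514)·3.833333 = 4.775135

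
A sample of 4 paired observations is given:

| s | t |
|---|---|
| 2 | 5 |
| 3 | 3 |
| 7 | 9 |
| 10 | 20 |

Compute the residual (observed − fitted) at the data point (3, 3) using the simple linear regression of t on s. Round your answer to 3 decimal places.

n = 4, Σx = 22, Σy = 37, Σxy = 282, Σx² = 162
Sxx = Σx² − (Σx)²/n = 162 − 121 = 41
Sxy = Σxy − (Σx)(Σy)/n = 282 − 203.5 = 78.5
b = Sxy/Sxx = 78.5/41 = 1.914634
a = ȳ − b·x̄ = 9.25 − 1.914634·5.5 = -1.280488
ŷ(3) = -1.280488 + 1.914634·3 = 4.463415
residual = y − ŷ = 3 − 4.463415 = -1.463415

-1.463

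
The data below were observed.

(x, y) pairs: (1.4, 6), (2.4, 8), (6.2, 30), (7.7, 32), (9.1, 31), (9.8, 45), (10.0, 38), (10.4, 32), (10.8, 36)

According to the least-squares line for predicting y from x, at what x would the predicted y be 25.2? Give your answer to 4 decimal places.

6.5339

n = 9, Σx = 67.8, Σy = 258, Σxy = 2284.7, Σx² = 609.1
Sxx = Σx² − (Σx)²/n = 609.1 − 510.76 = 98.34
Sxy = Σxy − (Σx)(Σy)/n = 2284.7 − 1943.6 = 341.1
b = Sxy/Sxx = 341.1/98.34 = 3.468578
a = ȳ − b·x̄ = 28.666667 − 3.468578·7.533333 = 2.536709
Set a + b·x = 25.2: x = (25.2 − 2.536709) / 3.468578 = 6.533884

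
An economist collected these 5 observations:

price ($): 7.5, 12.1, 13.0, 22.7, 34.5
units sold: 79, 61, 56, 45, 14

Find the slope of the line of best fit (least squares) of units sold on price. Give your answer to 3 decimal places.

n = 5, Σx = 89.8, Σy = 255, Σxy = 3563.1, Σx² = 2077.2
Sxx = Σx² − (Σx)²/n = 2077.2 − 1612.808 = 464.392
Sxy = Σxy − (Σx)(Σy)/n = 3563.1 − 4579.8 = -1016.7
b = Sxy/Sxx = -1016.7/464.392 = -2.189314

-2.189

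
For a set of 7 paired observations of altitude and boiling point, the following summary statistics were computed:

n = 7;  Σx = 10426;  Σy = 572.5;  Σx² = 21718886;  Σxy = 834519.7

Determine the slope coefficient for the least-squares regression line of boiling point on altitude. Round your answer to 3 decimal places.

Sxx = Σx² − (Σx)²/n = 21718886 − 15528782.285714 = 6190103.714286
Sxy = Σxy − (Σx)(Σy)/n = 834519.7 − 852697.857143 = -18178.157143
b = Sxy/Sxx = -18178.157143/6190103.714286 = -0.002937

-0.003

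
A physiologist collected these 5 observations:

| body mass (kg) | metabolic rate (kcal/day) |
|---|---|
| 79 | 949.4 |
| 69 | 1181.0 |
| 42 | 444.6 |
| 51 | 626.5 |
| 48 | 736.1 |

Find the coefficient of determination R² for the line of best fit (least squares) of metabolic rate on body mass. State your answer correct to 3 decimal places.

0.698

n = 5, Σx = 289, Σy = 3937.6, Σxy = 242449.1, Σx² = 17671, Σy² = 3428135.98
Sxx = Σx² − (Σx)²/n = 17671 − 16704.2 = 966.8
Sxy = Σxy − (Σx)(Σy)/n = 242449.1 − 227593.28 = 14855.82
Syy = Σy² − (Σy)²/n = 3428135.98 − 3100938.752 = 327197.228
R² = Sxy²/(Sxx·Syy) = (14855.82)²/(966.8·327197.228) = 0.697665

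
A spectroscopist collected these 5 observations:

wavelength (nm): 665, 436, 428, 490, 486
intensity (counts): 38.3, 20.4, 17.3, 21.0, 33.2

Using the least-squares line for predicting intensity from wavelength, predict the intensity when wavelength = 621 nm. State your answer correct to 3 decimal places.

35.704

n = 5, Σx = 2505, Σy = 130.2, Σxy = 68193.5, Σx² = 1291801
Sxx = Σx² − (Σx)²/n = 1291801 − 1255005 = 36796
Sxy = Σxy − (Σx)(Σy)/n = 68193.5 − 65230.2 = 2963.3
b = Sxy/Sxx = 2963.3/36796 = 0.080533
a = ȳ − b·x̄ = 26.04 − 0.080533·501 = -14.307138
ŷ(621) = a + b·621 = -14.307138 + 0.080533·621 = 35.703985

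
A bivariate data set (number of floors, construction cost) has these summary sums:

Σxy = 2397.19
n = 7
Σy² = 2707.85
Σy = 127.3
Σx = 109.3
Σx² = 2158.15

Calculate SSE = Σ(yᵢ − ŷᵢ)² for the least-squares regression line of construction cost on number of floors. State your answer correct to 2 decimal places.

Sxx = Σx² − (Σx)²/n = 2158.15 − 1706.641429 = 451.508571
Sxy = Σxy − (Σx)(Σy)/n = 2397.19 − 1987.698571 = 409.491429
Syy = Σy² − (Σy)²/n = 2707.85 − 2315.041429 = 392.808571
b = Sxy/Sxx = 409.491429/451.508571 = 0.906941
SSE = Syy − b·Sxy = 392.808571 − 0.906941·409.491429 = 21.424193

21.42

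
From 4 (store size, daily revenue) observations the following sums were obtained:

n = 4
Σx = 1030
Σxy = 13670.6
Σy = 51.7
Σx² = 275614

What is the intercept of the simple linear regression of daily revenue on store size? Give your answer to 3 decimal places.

Sxx = Σx² − (Σx)²/n = 275614 − 265225 = 10389
Sxy = Σxy − (Σx)(Σy)/n = 13670.6 − 13312.75 = 357.85
b = Sxy/Sxx = 357.85/10389 = 0.034445
a = ȳ − b·x̄ = 12.925 − 0.034445·257.5 = 4.055390

4.055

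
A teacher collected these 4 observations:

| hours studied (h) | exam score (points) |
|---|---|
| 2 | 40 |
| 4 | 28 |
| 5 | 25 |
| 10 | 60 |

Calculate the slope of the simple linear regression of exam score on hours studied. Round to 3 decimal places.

n = 4, Σx = 21, Σy = 153, Σxy = 917, Σx² = 145
Sxx = Σx² − (Σx)²/n = 145 − 110.25 = 34.75
Sxy = Σxy − (Σx)(Σy)/n = 917 − 803.25 = 113.75
b = Sxy/Sxx = 113.75/34.75 = 3.273381

3.273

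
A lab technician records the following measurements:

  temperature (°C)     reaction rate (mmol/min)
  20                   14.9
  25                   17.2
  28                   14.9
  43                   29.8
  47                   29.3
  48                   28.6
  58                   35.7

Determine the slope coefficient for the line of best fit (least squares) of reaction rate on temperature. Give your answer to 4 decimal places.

n = 7, Σx = 269, Σy = 170.4, Σxy = 7247.1, Σx² = 11535
Sxx = Σx² − (Σx)²/n = 11535 − 10337.285714 = 1197.714286
Sxy = Σxy − (Σx)(Σy)/n = 7247.1 − 6548.228571 = 698.871429
b = Sxy/Sxx = 698.871429/1197.714286 = 0.583504

0.5835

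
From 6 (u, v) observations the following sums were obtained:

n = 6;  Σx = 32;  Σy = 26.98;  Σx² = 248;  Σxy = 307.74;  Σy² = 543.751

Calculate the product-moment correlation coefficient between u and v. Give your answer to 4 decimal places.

0.9065

Sxx = Σx² − (Σx)²/n = 248 − 170.666667 = 77.333333
Sxy = Σxy − (Σx)(Σy)/n = 307.74 − 143.893333 = 163.846667
Syy = Σy² − (Σy)²/n = 543.751 − 121.320067 = 422.430933
r = Sxy/√(Sxx·Syy) = 163.846667/√(32667.992178) = 163.846667/180.742890 = 0.906518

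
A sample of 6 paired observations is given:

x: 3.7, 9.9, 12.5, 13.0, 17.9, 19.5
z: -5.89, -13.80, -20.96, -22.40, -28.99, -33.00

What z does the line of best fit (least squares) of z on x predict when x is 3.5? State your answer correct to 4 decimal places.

-4.8884

n = 6, Σx = 76.5, Σy = -125.04, Σxy = -1874.034, Σx² = 1137.61
Sxx = Σx² − (Σx)²/n = 1137.61 − 975.375 = 162.235
Sxy = Σxy − (Σx)(Σy)/n = -1874.034 − (-1594.26) = -279.774
b = Sxy/Sxx = -279.774/162.235 = -1.724498
a = ȳ − b·x̄ = -20.84 − (-1.724498)·12.75 = 1.147355
ŷ(3.5) = a + b·3.5 = 1.147355 + (-1.724498)·3.5 = -4.888390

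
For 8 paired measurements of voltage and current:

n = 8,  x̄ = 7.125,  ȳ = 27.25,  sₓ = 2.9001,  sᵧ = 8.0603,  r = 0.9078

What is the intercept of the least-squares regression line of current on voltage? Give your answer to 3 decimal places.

9.273

b = r · sᵧ/sₓ = 0.9078 · 8.0603/2.9001 = 2.523065
a = ȳ − b·x̄ = 27.25 − 2.523065·7.125 = 9.273163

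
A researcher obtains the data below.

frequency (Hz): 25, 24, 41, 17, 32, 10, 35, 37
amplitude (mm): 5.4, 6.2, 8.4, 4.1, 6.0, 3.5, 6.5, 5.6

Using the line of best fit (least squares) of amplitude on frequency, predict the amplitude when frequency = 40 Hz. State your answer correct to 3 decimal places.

7.246

n = 8, Σx = 221, Σy = 45.7, Σxy = 1359.6, Σx² = 6889
Sxx = Σx² − (Σx)²/n = 6889 − 6105.125 = 783.875
Sxy = Σxy − (Σx)(Σy)/n = 1359.6 − 1262.4625 = 97.1375
b = Sxy/Sxx = 97.1375/783.875 = 0.123920
a = ȳ − b·x̄ = 5.7125 − 0.123920·27.625 = 2.289220
ŷ(40) = a + b·40 = 2.289220 + 0.123920·40 = 7.246005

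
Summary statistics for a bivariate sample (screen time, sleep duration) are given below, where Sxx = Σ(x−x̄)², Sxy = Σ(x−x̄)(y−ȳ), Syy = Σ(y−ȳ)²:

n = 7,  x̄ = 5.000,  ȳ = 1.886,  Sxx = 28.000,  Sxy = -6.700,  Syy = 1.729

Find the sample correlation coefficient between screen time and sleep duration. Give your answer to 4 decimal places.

-0.9629

r = Sxy/√(Sxx·Syy) = -6.7/√(48.412) = -6.7/6.957873 = -0.962938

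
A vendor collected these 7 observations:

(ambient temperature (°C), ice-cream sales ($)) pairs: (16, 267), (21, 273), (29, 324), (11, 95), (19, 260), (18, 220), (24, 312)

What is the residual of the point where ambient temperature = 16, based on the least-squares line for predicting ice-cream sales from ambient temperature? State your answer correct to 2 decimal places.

59.96

n = 7, Σx = 138, Σy = 1751, Σxy = 36834, Σx² = 2920
Sxx = Σx² − (Σx)²/n = 2920 − 2720.571429 = 199.428571
Sxy = Σxy − (Σx)(Σy)/n = 36834 − 34519.714286 = 2314.285714
b = Sxy/Sxx = 2314.285714/199.428571 = 11.604585
a = ȳ − b·x̄ = 250.142857 − 11.604585·19.714286 = 21.366762
ŷ(16) = 21.366762 + 11.604585·16 = 207.040115
residual = y − ŷ = 267 − 207.040115 = 59.959885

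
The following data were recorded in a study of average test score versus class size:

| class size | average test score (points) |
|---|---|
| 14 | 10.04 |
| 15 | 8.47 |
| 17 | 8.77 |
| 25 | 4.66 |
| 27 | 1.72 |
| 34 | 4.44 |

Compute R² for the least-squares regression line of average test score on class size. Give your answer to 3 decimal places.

n = 6, Σx = 132, Σy = 38.1, Σxy = 730.6, Σx² = 3220, Σy² = 293.843
Sxx = Σx² − (Σx)²/n = 3220 − 2904 = 316
Sxy = Σxy − (Σx)(Σy)/n = 730.6 − 838.2 = -107.6
Syy = Σy² − (Σy)²/n = 293.843 − 241.935 = 51.908
R² = Sxy²/(Sxx·Syy) = (-107.6)²/(316·51.908) = 0.705835

0.706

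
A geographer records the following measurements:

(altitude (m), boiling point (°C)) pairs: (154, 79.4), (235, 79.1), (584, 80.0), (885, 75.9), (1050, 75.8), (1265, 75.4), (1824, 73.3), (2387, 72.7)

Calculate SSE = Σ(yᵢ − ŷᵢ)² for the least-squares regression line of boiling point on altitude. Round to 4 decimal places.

n = 8, Σx = 8384, Σy = 611.6, Σxy = 626912.7, Σx² = 12930692, Σy² = 46810.96
Sxx = Σx² − (Σx)²/n = 12930692 − 8786432 = 4144260
Sxy = Σxy − (Σx)(Σy)/n = 626912.7 − 640956.8 = -14044.1
Syy = Σy² − (Σy)²/n = 46810.96 − 46756.82 = 54.14
b = Sxy/Sxx = -14044.1/4144260 = -0.003389
SSE = Syy − b·Sxy = 54.14 − (-0.003389)·(-14044.1) = 6.547246

6.5472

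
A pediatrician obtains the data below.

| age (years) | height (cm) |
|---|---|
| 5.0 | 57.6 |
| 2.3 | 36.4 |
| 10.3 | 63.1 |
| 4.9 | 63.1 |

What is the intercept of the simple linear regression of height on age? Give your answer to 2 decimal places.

n = 4, Σx = 22.5, Σy = 220.2, Σxy = 1330.84, Σx² = 160.39
Sxx = Σx² − (Σx)²/n = 160.39 − 126.5625 = 33.8275
Sxy = Σxy − (Σx)(Σy)/n = 1330.84 − 1238.625 = 92.215
b = Sxy/Sxx = 92.215/33.8275 = 2.726037
a = ȳ − b·x̄ = 55.05 − 2.726037·5.625 = 39.716045

39.72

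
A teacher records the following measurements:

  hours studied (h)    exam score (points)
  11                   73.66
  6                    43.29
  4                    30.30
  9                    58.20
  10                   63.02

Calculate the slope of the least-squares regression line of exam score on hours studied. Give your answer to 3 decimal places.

n = 5, Σx = 40, Σy = 268.47, Σxy = 2345.2, Σx² = 354
Sxx = Σx² − (Σx)²/n = 354 − 320 = 34
Sxy = Σxy − (Σx)(Σy)/n = 2345.2 − 2147.76 = 197.44
b = Sxy/Sxx = 197.44/34 = 5.807059

5.807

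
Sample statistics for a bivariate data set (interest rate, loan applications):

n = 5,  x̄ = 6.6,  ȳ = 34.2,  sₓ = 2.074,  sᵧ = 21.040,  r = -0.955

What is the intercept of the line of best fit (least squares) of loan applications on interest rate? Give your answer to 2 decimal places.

b = r · sᵧ/sₓ = -0.955 · 21.04/2.074 = -9.688139
a = ȳ − b·x̄ = 34.2 − (-9.688139)·6.6 = 98.141716

98.14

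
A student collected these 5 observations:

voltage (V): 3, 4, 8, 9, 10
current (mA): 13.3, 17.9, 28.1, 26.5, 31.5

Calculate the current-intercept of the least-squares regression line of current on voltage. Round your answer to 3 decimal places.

7.308

n = 5, Σx = 34, Σy = 117.3, Σxy = 889.8, Σx² = 270
Sxx = Σx² − (Σx)²/n = 270 − 231.2 = 38.8
Sxy = Σxy − (Σx)(Σy)/n = 889.8 − 797.64 = 92.16
b = Sxy/Sxx = 92.16/38.8 = 2.375258
a = ȳ − b·x̄ = 23.46 − 2.375258·6.8 = 7.308247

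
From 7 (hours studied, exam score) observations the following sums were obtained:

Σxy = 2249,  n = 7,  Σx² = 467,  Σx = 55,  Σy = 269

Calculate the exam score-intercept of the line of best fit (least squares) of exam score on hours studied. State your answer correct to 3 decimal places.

Sxx = Σx² − (Σx)²/n = 467 − 432.142857 = 34.857143
Sxy = Σxy − (Σx)(Σy)/n = 2249 − 2113.571429 = 135.428571
b = Sxy/Sxx = 135.428571/34.857143 = 3.885246
a = ȳ − b·x̄ = 38.428571 − 3.885246·7.857143 = 7.901639

7.902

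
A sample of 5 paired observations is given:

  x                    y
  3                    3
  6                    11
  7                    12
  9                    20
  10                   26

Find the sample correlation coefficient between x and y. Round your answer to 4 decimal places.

n = 5, Σx = 35, Σy = 72, Σxy = 599, Σx² = 275, Σy² = 1350
Sxx = Σx² − (Σx)²/n = 275 − 245 = 30
Sxy = Σxy − (Σx)(Σy)/n = 599 − 504 = 95
Syy = Σy² − (Σy)²/n = 1350 − 1036.8 = 313.2
r = Sxy/√(Sxx·Syy) = 95/√(9396) = 95/96.932967 = 0.980059

0.9801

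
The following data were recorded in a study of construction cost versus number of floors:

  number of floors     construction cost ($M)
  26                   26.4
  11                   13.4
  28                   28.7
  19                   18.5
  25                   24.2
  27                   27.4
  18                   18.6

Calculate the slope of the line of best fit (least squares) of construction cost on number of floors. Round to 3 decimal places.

0.906

n = 7, Σx = 154, Σy = 157.2, Σxy = 3668.5, Σx² = 3620
Sxx = Σx² − (Σx)²/n = 3620 − 3388 = 232
Sxy = Σxy − (Σx)(Σy)/n = 3668.5 − 3458.4 = 210.1
b = Sxy/Sxx = 210.1/232 = 0.905603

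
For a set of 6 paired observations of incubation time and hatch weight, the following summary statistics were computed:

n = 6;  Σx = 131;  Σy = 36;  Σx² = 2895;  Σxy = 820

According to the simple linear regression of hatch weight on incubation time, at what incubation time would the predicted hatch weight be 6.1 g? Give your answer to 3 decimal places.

21.936

Sxx = Σx² − (Σx)²/n = 2895 − 2860.166667 = 34.833333
Sxy = Σxy − (Σx)(Σy)/n = 820 − 786 = 34
b = Sxy/Sxx = 34/34.833333 = 0.976077
a = ȳ − b·x̄ = 6 − 0.976077·21.833333 = -15.311005
Set a + b·x = 6.1: x = (6.1 − (-15.311005)) / 0.976077 = 21.935784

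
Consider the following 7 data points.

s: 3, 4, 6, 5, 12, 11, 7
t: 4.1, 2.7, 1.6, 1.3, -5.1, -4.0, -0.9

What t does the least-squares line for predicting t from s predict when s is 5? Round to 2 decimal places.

n = 7, Σx = 48, Σy = -0.3, Σxy = -72.3, Σx² = 400
Sxx = Σx² − (Σx)²/n = 400 − 329.142857 = 70.857143
Sxy = Σxy − (Σx)(Σy)/n = -72.3 − (-2.057143) = -70.242857
b = Sxy/Sxx = -70.242857/70.857143 = -0.991331
a = ȳ − b·x̄ = -0.042857 − (-0.991331)·6.857143 = 6.754839
ŷ(5) = a + b·5 = 6.754839 + (-0.991331)·5 = 1.798185

1.80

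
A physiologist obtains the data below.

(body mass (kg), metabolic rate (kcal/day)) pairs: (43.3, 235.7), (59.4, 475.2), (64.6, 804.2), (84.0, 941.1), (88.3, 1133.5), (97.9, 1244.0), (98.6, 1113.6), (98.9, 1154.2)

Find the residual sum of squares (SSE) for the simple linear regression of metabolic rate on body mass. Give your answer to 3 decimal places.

60010.129

n = 8, Σx = 635, Σy = 7101.5, Σxy = 615263.4, Σx² = 53516.88, Σy² = 7218417.23
Sxx = Σx² − (Σx)²/n = 53516.88 − 50403.125 = 3113.755
Sxy = Σxy − (Σx)(Σy)/n = 615263.4 − 563681.5625 = 51581.8375
Syy = Σy² − (Σy)²/n = 7218417.23 − 6303912.78125 = 914504.44875
b = Sxy/Sxx = 51581.8375/3113.755 = 16.565798
SSE = Syy − b·Sxy = 914504.44875 − 16.565798·51581.8375 = 60010.129230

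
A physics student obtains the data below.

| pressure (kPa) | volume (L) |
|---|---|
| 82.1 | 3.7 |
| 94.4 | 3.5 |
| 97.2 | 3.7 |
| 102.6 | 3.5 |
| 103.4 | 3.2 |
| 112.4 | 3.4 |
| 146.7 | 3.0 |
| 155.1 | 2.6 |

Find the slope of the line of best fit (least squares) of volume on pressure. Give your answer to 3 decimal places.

n = 8, Σx = 893.9, Σy = 26.6, Σxy = 2909.31, Σx² = 104528.59
Sxx = Σx² − (Σx)²/n = 104528.59 − 99882.15125 = 4646.43875
Sxy = Σxy − (Σx)(Σy)/n = 2909.31 − 2972.2175 = -62.9075
b = Sxy/Sxx = -62.9075/4646.43875 = -0.013539

-0.014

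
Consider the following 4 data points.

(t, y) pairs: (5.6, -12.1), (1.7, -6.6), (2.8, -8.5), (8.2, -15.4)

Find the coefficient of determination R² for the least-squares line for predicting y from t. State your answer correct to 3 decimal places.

n = 4, Σx = 18.3, Σy = -42.6, Σxy = -229.06, Σx² = 109.33, Σy² = 499.38
Sxx = Σx² − (Σx)²/n = 109.33 − 83.7225 = 25.6075
Sxy = Σxy − (Σx)(Σy)/n = -229.06 − (-194.895) = -34.165
Syy = Σy² − (Σy)²/n = 499.38 − 453.69 = 45.69
R² = Sxy²/(Sxx·Syy) = (-34.165)²/(25.6075·45.69) = 0.997642

0.998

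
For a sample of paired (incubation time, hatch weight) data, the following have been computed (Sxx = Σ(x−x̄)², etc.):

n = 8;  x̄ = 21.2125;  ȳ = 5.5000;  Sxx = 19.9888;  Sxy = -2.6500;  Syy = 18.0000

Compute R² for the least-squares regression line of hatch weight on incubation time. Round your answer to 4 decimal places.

0.0195

R² = Sxy²/(Sxx·Syy) = (-2.65)²/(19.9888·18) = 0.019518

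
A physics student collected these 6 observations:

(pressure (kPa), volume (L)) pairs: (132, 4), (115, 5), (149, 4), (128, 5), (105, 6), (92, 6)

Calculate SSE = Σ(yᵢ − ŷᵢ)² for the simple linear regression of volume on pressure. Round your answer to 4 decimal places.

0.6123

n = 6, Σx = 721, Σy = 30, Σxy = 3521, Σx² = 88723, Σy² = 154
Sxx = Σx² − (Σx)²/n = 88723 − 86640.166667 = 2082.833333
Sxy = Σxy − (Σx)(Σy)/n = 3521 − 3605 = -84
Syy = Σy² − (Σy)²/n = 154 − 150 = 4
b = Sxy/Sxx = -84/2082.833333 = -0.040330
SSE = Syy − b·Sxy = 4 − (-0.040330)·(-84) = 0.612307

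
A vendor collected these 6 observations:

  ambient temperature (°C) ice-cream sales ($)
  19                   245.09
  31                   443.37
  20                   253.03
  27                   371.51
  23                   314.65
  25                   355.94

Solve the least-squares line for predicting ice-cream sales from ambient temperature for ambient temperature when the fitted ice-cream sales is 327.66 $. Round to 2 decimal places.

n = 6, Σx = 145, Σy = 1983.59, Σxy = 49628, Σx² = 3605
Sxx = Σx² − (Σx)²/n = 3605 − 3504.166667 = 100.833333
Sxy = Σxy − (Σx)(Σy)/n = 49628 − 47936.758333 = 1691.241667
b = Sxy/Sxx = 1691.241667/100.833333 = 16.772645
a = ȳ − b·x̄ = 330.598333 − 16.772645·24.166667 = -74.740579
Set a + b·x = 327.66: x = (327.66 − (-74.740579)) / 16.772645 = 23.991481

23.99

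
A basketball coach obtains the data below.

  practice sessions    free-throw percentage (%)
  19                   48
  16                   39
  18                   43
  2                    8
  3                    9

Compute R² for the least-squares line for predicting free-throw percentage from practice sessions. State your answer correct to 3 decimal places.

0.997

n = 5, Σx = 58, Σy = 147, Σxy = 2353, Σx² = 954, Σy² = 5819
Sxx = Σx² − (Σx)²/n = 954 − 672.8 = 281.2
Sxy = Σxy − (Σx)(Σy)/n = 2353 − 1705.2 = 647.8
Syy = Σy² − (Σy)²/n = 5819 − 4321.8 = 1497.2
R² = Sxy²/(Sxx·Syy) = (647.8)²/(281.2·1497.2) = 0.996751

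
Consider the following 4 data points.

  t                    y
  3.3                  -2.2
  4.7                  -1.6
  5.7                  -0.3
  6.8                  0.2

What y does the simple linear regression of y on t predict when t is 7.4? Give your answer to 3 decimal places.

n = 4, Σx = 20.5, Σy = -3.9, Σxy = -15.13, Σx² = 111.71
Sxx = Σx² − (Σx)²/n = 111.71 − 105.0625 = 6.6475
Sxy = Σxy − (Σx)(Σy)/n = -15.13 − (-19.9875) = 4.8575
b = Sxy/Sxx = 4.8575/6.6475 = 0.730726
a = ȳ − b·x̄ = -0.975 − 0.730726·5.125 = -4.719970
ŷ(7.4) = a + b·7.4 = -4.719970 + 0.730726·7.4 = 0.687401

0.687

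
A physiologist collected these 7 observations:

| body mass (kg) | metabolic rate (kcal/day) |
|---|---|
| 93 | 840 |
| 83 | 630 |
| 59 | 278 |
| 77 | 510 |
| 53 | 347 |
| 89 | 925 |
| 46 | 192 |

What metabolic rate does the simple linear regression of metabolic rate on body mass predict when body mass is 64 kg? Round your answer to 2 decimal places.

425.37

n = 7, Σx = 500, Σy = 3722, Σxy = 295630, Σx² = 37794
Sxx = Σx² − (Σx)²/n = 37794 − 35714.285714 = 2079.714286
Sxy = Σxy − (Σx)(Σy)/n = 295630 − 265857.142857 = 29772.857143
b = Sxy/Sxx = 29772.857143/2079.714286 = 14.315840
a = ȳ − b·x̄ = 531.714286 − 14.315840·71.428571 = -490.845721
ŷ(64) = a + b·64 = -490.845721 + 14.315840·64 = 425.368045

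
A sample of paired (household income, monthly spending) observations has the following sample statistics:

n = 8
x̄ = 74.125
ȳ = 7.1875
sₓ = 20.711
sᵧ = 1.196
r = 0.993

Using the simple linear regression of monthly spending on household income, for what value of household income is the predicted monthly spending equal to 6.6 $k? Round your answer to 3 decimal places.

63.880

b = r · sᵧ/sₓ = 0.993 · 1.196/20.711 = 0.057343
a = ȳ − b·x̄ = 7.1875 − 0.057343·74.125 = 2.936960
Set a + b·x = 6.6: x = (6.6 − 2.936960) / 0.057343 = 63.879610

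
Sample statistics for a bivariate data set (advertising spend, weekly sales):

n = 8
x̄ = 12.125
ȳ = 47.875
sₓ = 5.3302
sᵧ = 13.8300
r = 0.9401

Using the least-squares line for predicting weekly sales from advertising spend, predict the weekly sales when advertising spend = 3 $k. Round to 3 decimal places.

25.617

b = r · sᵧ/sₓ = 0.9401 · 13.83/5.3302 = 2.439230
a = ȳ − b·x̄ = 47.875 − 2.439230·12.125 = 18.299338
ŷ(3) = a + b·3 = 18.299338 + 2.439230·3 = 25.617028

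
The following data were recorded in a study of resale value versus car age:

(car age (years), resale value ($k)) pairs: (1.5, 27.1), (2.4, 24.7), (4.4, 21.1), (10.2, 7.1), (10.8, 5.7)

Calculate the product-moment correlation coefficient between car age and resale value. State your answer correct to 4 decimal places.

-0.9993

n = 5, Σx = 29.3, Σy = 85.7, Σxy = 326.75, Σx² = 248.05, Σy² = 1872.61
Sxx = Σx² − (Σx)²/n = 248.05 − 171.698 = 76.352
Sxy = Σxy − (Σx)(Σy)/n = 326.75 − 502.202 = -175.452
Syy = Σy² − (Σy)²/n = 1872.61 − 1468.898 = 403.712
r = Sxy/√(Sxx·Syy) = -175.452/√(30824.218624) = -175.452/175.568273 = -0.999338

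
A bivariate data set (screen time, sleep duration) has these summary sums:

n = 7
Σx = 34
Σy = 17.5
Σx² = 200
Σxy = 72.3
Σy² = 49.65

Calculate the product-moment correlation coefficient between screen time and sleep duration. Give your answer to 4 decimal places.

-0.8856

Sxx = Σx² − (Σx)²/n = 200 − 165.142857 = 34.857143
Sxy = Σxy − (Σx)(Σy)/n = 72.3 − 85 = -12.7
Syy = Σy² − (Σy)²/n = 49.65 − 43.75 = 5.9
r = Sxy/√(Sxx·Syy) = -12.7/√(205.657143) = -12.7/14.340751 = -0.885588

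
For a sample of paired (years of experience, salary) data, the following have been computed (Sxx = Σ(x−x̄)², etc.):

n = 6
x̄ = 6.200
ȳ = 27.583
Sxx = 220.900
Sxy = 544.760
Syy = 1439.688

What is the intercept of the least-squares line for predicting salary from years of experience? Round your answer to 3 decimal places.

12.293

b = Sxy/Sxx = 544.76/220.9 = 2.466093
a = ȳ − b·x̄ = 27.583 − 2.466093·6.2 = 12.293222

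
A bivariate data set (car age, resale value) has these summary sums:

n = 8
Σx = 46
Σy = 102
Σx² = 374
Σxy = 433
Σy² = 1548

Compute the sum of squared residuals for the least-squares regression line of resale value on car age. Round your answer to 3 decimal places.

32.320

Sxx = Σx² − (Σx)²/n = 374 − 264.5 = 109.5
Sxy = Σxy − (Σx)(Σy)/n = 433 − 586.5 = -153.5
Syy = Σy² − (Σy)²/n = 1548 − 1300.5 = 247.5
b = Sxy/Sxx = -153.5/109.5 = -1.401826
SSE = Syy − b·Sxy = 247.5 − (-1.401826)·(-153.5) = 32.319635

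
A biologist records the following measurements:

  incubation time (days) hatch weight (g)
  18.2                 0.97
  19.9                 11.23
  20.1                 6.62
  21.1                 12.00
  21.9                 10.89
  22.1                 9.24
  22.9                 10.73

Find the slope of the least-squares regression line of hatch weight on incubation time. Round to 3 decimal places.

1.790

n = 7, Σx = 146.2, Σy = 61.68, Σxy = 1315.805, Σx² = 3068.9
Sxx = Σx² − (Σx)²/n = 3068.9 − 3053.491429 = 15.408571
Sxy = Σxy − (Σx)(Σy)/n = 1315.805 − 1288.230857 = 27.574143
b = Sxy/Sxx = 27.574143/15.408571 = 1.789533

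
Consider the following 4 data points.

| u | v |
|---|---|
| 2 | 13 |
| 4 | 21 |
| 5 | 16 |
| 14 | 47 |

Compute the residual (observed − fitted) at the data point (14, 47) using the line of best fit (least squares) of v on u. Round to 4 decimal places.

n = 4, Σx = 25, Σy = 97, Σxy = 848, Σx² = 241
Sxx = Σx² − (Σx)²/n = 241 − 156.25 = 84.75
Sxy = Σxy − (Σx)(Σy)/n = 848 − 606.25 = 241.75
b = Sxy/Sxx = 241.75/84.75 = 2.852507
a = ȳ − b·x̄ = 24.25 − 2.852507·6.25 = 6.421829
ŷ(14) = 6.421829 + 2.852507·14 = 46.356932
residual = y − ŷ = 47 − 46.356932 = 0.643068

0.6431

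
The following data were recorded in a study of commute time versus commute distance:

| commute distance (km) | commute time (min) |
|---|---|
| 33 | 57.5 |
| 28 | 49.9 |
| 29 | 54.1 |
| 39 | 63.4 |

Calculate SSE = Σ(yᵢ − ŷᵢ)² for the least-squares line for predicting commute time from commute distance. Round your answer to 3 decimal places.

5.078

n = 4, Σx = 129, Σy = 224.9, Σxy = 7336.2, Σx² = 4235, Σy² = 12742.63
Sxx = Σx² − (Σx)²/n = 4235 − 4160.25 = 74.75
Sxy = Σxy − (Σx)(Σy)/n = 7336.2 − 7253.025 = 83.175
Syy = Σy² − (Σy)²/n = 12742.63 − 12645.0025 = 97.6275
b = Sxy/Sxx = 83.175/74.75 = 1.112709
SSE = Syy − b·Sxy = 97.6275 − 1.112709·83.175 = 5.077926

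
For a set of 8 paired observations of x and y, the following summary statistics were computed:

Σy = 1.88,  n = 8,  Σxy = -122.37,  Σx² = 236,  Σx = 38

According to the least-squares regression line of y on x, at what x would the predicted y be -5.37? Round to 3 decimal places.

Sxx = Σx² − (Σx)²/n = 236 − 180.5 = 55.5
Sxy = Σxy − (Σx)(Σy)/n = -122.37 − 8.93 = -131.3
b = Sxy/Sxx = -131.3/55.5 = -2.365766
a = ȳ − b·x̄ = 0.235 − (-2.365766)·4.75 = 11.472387
Set a + b·x = -5.37: x = (-5.37 − 11.472387) / (-2.365766) = 7.119212

7.119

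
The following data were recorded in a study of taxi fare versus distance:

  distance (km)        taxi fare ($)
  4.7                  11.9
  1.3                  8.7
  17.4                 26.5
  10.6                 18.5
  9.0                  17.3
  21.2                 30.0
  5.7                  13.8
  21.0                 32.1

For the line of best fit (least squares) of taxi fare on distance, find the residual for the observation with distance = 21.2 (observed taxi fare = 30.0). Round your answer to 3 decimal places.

-0.997

n = 8, Σx = 90.9, Σy = 158.8, Σxy = 2268.9, Σx² = 1442.83
Sxx = Σx² − (Σx)²/n = 1442.83 − 1032.85125 = 409.97875
Sxy = Σxy − (Σx)(Σy)/n = 2268.9 − 1804.365 = 464.535
b = Sxy/Sxx = 464.535/409.97875 = 1.133071
a = ȳ − b·x̄ = 19.85 − 1.133071·11.3625 = 6.975482
ŷ(21.2) = 6.975482 + 1.133071·21.2 = 30.996585
residual = y − ŷ = 30.0 − 30.996585 = -0.996585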